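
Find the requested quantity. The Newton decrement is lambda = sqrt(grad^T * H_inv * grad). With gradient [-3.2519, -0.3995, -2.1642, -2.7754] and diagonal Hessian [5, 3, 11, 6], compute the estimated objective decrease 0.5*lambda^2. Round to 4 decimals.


Step 1: H is diagonal, so H^(-1) * g = [-0.6504, -0.1332, -0.1967, -0.4626].
Step 2: g^T H^(-1) g = sum_i g_i^2 / H_ii
  = (-3.2519)^2/5 + (-0.3995)^2/3 + (-2.1642)^2/11 + (-2.7754)^2/6
  = 2.115 + 0.0532 + 0.4258 + 1.2838 = 3.8778
Step 3: Objective decrease = 0.5 * g^T H^(-1) g = 1.9389


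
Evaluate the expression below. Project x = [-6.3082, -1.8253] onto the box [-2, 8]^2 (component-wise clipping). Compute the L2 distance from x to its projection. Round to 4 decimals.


Project each component onto [-2, 8].
clip(-6.3082) = -2.0, clip(-1.8253) = -1.8253
Projection = [-2.0, -1.8253]
Squared diffs: [18.5606, 0.0]
Distance = sqrt(18.5606) = 4.3082


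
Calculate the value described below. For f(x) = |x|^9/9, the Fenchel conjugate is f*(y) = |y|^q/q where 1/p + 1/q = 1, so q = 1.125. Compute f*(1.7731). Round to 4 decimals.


The conjugate exponent q satisfies 1/p + 1/q = 1.
p = 9, so q = 9/(9 - 1) = 1.125
|y|^q = 1.7731^1.125 = 1.9047
f*(1.7731) = 1.9047 / 1.125 = 1.6931


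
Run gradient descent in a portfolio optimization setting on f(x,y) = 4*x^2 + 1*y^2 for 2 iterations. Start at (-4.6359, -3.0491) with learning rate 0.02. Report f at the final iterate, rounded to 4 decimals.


Gradient descent on f(x,y) = 4*x^2 + 1*y^2.
Starting point: (-4.6359, -3.0491), alpha = 0.02
Step 1: grad_x = 2*4*-4.6359 = -37.0872, grad_y = 2*1*-3.0491 = -6.0982
  x_1 = -4.6359 - 0.02*-37.0872 = -3.8942
  y_1 = -3.0491 - 0.02*-6.0982 = -2.9271
Step 2: grad_x = 2*4*-3.8942 = -31.1532, grad_y = 2*1*-2.9271 = -5.8543
  x_2 = -3.8942 - 0.02*-31.1532 = -3.2711
  y_2 = -2.9271 - 0.02*-5.8543 = -2.8101
f(-3.2711, -2.8101) = 4*(-3.2711)^2 + 1*(-2.8101)^2 = 50.6965


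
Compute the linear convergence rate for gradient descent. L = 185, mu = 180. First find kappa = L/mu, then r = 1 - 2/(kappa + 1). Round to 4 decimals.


Step 1: Compute the condition number.
kappa = L/mu = 185/180 = 1.0278
Step 2: Compute the convergence rate.
r = 1 - 2/(kappa + 1) = 1 - 2*mu/(L + mu) = (L - mu)/(L + mu) = 5/365 = 0.0137


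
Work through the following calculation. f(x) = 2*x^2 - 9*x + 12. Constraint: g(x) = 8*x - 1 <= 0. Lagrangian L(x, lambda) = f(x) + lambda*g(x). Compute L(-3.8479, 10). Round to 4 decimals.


Step 1: Evaluate f(x).
f(-3.8479) = 2*(-3.8479)^2 - 9*(-3.8479) + 12 = 76.2438
Step 2: Evaluate g(x).
g(-3.8479) = 8*-3.8479 - 1 = -31.7832
Step 3: Compute Lagrangian.
L = 76.2438 + 10*-31.7832 = -241.5882


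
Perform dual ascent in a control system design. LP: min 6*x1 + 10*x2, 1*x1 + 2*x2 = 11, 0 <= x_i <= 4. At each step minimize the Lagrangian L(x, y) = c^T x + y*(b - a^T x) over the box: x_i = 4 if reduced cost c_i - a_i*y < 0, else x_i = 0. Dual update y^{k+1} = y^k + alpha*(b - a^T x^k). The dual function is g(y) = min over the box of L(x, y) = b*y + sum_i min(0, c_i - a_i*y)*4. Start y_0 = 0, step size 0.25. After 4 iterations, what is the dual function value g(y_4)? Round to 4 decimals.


Dual ascent for LP: min 6*x1 + 10*x2, 1*x1 + 2*x2 = 11, 0 <= x_i <= 4
Step 1: y^k = 0.0, reduced costs: (6.0, 10.0)
  x^k = (0.0, 0.0), subgradient = b - a^T x = 11.0
  y^{k+1} = 0.0 + 0.25*11.0 = 2.75
Step 2: y^k = 2.75, reduced costs: (3.25, 4.5)
  x^k = (0.0, 0.0), subgradient = b - a^T x = 11.0
  y^{k+1} = 2.75 + 0.25*11.0 = 5.5
Step 3: y^k = 5.5, reduced costs: (0.5, -1.0)
  x^k = (0.0, 4.0), subgradient = b - a^T x = 3.0
  y^{k+1} = 5.5 + 0.25*3.0 = 6.25
Step 4: y^k = 6.25, reduced costs: (-0.25, -2.5)
  x^k = (4.0, 4.0), subgradient = b - a^T x = -1.0
  y^{k+1} = 6.25 + 0.25*-1.0 = 6.0
Dual objective at y_4 = 6.0: reduced costs (0.0, -2.0), box minimizer x = (0.0, 4.0)
g(y_4) = b*y + (c1 - a1*y)*x1 + (c2 - a2*y)*x2 = 11*6.0 + 0.0*0.0 + (-2.0)*4.0 = 66.0 + 0.0 - 8.0 = 58.0


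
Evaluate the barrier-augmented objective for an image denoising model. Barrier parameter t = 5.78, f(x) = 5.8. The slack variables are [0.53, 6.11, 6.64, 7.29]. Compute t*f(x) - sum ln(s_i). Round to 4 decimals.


Step 1: Compute log-barrier.
ln values: [-0.6349, 1.8099, 1.8931, 1.9865]
phi = -(-0.6349 + 1.8099 + 1.8931 + 1.9865) = -5.0547
Step 2: Compute augmented objective.
t*f(x) = 5.78*5.8 = 33.524
Total = 33.524 - 5.0547 = 28.4693


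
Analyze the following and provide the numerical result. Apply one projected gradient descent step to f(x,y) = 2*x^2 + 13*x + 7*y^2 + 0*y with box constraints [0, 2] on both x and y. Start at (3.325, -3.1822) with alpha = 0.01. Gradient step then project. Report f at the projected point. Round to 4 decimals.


Step 1: Compute gradient at (3.325, -3.1822).
grad_x = 2*2*3.325 + 13 = 26.3
grad_y = 2*7*-3.1822 + 0 = -44.5508
Step 2: Gradient step.
x_raw = 3.325 - 0.01*26.3 = 3.062
y_raw = -3.1822 - 0.01*-44.5508 = -2.7367
Step 3: Project onto [0, 2].
x_proj = clip(3.062) = 2.0
y_proj = clip(-2.7367) = 0.0
Step 4: Evaluate f.
f(2.0, 0.0) = 34.0


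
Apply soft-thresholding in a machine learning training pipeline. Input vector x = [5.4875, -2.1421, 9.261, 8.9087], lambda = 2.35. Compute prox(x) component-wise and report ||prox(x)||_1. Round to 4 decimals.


Soft-thresholding with lambda = 2.35:
prox(5.4875) = sign(5.4875)*max(|5.4875| - 2.35, 0) = 3.1375
prox(-2.1421) = sign(-2.1421)*max(|-2.1421| - 2.35, 0) = 0.0
prox(9.261) = sign(9.261)*max(|9.261| - 2.35, 0) = 6.911
prox(8.9087) = sign(8.9087)*max(|8.9087| - 2.35, 0) = 6.5587
prox(x) = [3.1375, 0.0, 6.911, 6.5587]
||prox(x)||_1 = 3.1375 + 0.0 + 6.911 + 6.5587 = 16.6072


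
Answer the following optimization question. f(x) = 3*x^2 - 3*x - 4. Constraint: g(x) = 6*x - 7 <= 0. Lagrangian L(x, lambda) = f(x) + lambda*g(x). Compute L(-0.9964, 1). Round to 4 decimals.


Step 1: Evaluate f(x).
f(-0.9964) = 3*(-0.9964)^2 - 3*(-0.9964) - 4 = 1.9676
Step 2: Evaluate g(x).
g(-0.9964) = 6*-0.9964 - 7 = -12.9784
Step 3: Compute Lagrangian.
L = 1.9676 + 1*-12.9784 = -11.0108


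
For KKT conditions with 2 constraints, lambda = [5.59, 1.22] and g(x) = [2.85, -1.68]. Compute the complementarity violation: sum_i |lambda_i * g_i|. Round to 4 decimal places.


KKT complementary slackness check:
lambda_1 * g_1 = 5.59 * 2.85 = 15.9315
lambda_2 * g_2 = 1.22 * -1.68 = -2.0496
Total violation = 15.9315 + 2.0496 = 17.9811


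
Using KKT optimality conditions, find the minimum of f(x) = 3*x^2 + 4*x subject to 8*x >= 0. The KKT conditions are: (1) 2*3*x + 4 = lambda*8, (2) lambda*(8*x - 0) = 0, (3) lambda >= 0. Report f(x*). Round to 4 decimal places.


Step 1: Try lambda = 0 (constraint inactive).
x_unc = -4/(2*3) = -0.6667
Check: 8*-0.6667 = -5.3336 < 0 -- violated!
Step 2: Constraint must be active: 8*x = 0
x* = 0/8 = 0.0
lambda = (2*3*0.0 + 4)/8 = 0.5
Step 3: Compute optimal value.
f(x*) = 3*0.0^2 + 4*0.0 = 0.0


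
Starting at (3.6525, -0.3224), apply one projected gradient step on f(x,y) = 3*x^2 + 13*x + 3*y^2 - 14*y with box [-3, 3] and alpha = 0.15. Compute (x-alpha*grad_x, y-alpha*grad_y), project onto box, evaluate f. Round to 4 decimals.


Step 1: Compute gradient at (3.6525, -0.3224).
grad_x = 2*3*3.6525 + 13 = 34.915
grad_y = 2*3*-0.3224 - 14 = -15.9344
Step 2: Gradient step.
x_raw = 3.6525 - 0.15*34.915 = -1.5848
y_raw = -0.3224 - 0.15*-15.9344 = 2.0678
Step 3: Project onto [-3, 3].
x_proj = clip(-1.5848) = -1.5848
y_proj = clip(2.0678) = 2.0678
Step 4: Evaluate f.
f(-1.5848, 2.0678) = -29.1892


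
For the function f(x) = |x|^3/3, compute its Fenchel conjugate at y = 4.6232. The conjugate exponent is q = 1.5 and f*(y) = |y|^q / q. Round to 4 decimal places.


The conjugate exponent q satisfies 1/p + 1/q = 1.
p = 3, so q = 3/(3 - 1) = 1.5
|y|^q = 4.6232^1.5 = 9.9406
f*(4.6232) = 9.9406 / 1.5 = 6.6271


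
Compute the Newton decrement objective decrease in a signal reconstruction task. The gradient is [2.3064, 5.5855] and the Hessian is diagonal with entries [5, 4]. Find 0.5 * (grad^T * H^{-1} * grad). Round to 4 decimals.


Step 1: H is diagonal, so H^(-1) * g = [0.4613, 1.3964].
Step 2: g^T H^(-1) g = sum_i g_i^2 / H_ii
  = (2.3064)^2/5 + (5.5855)^2/4
  = 1.0639 + 7.7995 = 8.8633
Step 3: Objective decrease = 0.5 * g^T H^(-1) g = 4.4317


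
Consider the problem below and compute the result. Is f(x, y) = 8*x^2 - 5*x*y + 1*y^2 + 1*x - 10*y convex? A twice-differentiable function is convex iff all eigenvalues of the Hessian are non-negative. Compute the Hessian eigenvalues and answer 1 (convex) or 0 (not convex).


The Hessian of f(x,y) = 8*x^2 - 5*x*y + 1*y^2 + 1*x - 10*y is:
H = [[16, -5], [-5, 2]]
Trace = 16 + 2 = 18
Determinant = 16*2 - (-5)^2 = 7
Discriminant = (18)^2 - 4*7 = 296.0
Eigenvalues: lambda_1 = 0.3977, lambda_2 = 17.6023
The function is convex.

1


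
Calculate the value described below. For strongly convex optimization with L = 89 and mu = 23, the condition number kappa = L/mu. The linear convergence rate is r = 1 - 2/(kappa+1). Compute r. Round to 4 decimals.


Step 1: Compute the condition number.
kappa = L/mu = 89/23 = 3.8696
Step 2: Compute the convergence rate.
r = 1 - 2/(kappa + 1) = 1 - 2*mu/(L + mu) = (L - mu)/(L + mu) = 66/112 = 0.5893


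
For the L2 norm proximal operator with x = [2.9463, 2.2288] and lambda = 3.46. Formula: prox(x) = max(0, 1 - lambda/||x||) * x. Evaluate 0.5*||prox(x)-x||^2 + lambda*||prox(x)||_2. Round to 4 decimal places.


Step 1: Compute ||x||.
||x|| = 3.6944
Step 2: Compute scaling factor.
scale = max(0, 1 - 3.46/3.6944) = 0.0634
Step 3: prox(x) = [0.1869, 0.1414]
||prox(x)|| = 0.2344
Step 4: Proximal objective.
0.5*||prox-x||^2 = 5.9858
lambda*||prox|| = 0.811
Total = 6.7967


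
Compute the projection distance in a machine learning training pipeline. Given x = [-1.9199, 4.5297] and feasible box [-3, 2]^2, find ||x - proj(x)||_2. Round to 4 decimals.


Project each component onto [-3, 2].
clip(-1.9199) = -1.9199, clip(4.5297) = 2.0
Projection = [-1.9199, 2.0]
Squared diffs: [0.0, 6.3994]
Distance = sqrt(6.3994) = 2.5297


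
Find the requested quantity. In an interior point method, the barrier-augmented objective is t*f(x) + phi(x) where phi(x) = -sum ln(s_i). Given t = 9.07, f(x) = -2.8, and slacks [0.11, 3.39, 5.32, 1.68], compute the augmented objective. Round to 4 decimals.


Step 1: Compute log-barrier.
ln values: [-2.2073, 1.2208, 1.6715, 0.5188]
phi = -(-2.2073 + 1.2208 + 1.6715 + 0.5188) = -1.2038
Step 2: Compute augmented objective.
t*f(x) = 9.07*-2.8 = -25.396
Total = -25.396 - 1.2038 = -26.5998


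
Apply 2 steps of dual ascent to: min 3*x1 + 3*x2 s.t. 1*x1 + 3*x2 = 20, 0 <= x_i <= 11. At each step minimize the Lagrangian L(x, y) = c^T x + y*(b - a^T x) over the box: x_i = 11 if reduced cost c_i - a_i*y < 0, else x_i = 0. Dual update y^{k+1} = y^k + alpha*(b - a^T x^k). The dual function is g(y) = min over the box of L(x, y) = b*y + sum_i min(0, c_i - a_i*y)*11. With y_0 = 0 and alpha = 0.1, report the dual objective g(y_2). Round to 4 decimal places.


Dual ascent for LP: min 3*x1 + 3*x2, 1*x1 + 3*x2 = 20, 0 <= x_i <= 11
Step 1: y^k = 0.0, reduced costs: (3.0, 3.0)
  x^k = (0.0, 0.0), subgradient = b - a^T x = 20.0
  y^{k+1} = 0.0 + 0.1*20.0 = 2.0
Step 2: y^k = 2.0, reduced costs: (1.0, -3.0)
  x^k = (0.0, 11.0), subgradient = b - a^T x = -13.0
  y^{k+1} = 2.0 + 0.1*-13.0 = 0.7
Dual objective at y_2 = 0.7: reduced costs (2.3, 0.9), box minimizer x = (0.0, 0.0)
g(y_2) = b*y + (c1 - a1*y)*x1 + (c2 - a2*y)*x2 = 20*0.7 + 2.3*0.0 + 0.9*0.0 = 14.0 + 0.0 + 0.0 = 14.0


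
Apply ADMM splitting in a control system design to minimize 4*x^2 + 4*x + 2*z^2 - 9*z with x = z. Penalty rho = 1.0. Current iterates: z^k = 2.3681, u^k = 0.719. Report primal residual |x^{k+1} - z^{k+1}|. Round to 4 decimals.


ADMM iteration with rho = 1.0, z^k = 2.3681, u^k = 0.719
Step 1: x-update.
Minimize 4*x^2 + 4*x + (1.0/2)*(x - 2.3681 + 0.719)^2
FOC: (2*4 + 1.0)*x = -4 + 1.0*(2.3681 - 0.719)
x^{k+1} = -0.2612
Step 2: z-update.
Minimize 2*z^2 - 9*z + (1.0/2)*(-0.2612 - z + 0.719)^2
FOC: (2*2 + 1.0)*z = 9 + 1.0*(-0.2612 + 0.719)
z^{k+1} = 1.8916
Step 3: u-update.
u^{k+1} = 0.719 - 0.2612 - 1.8916 = -1.4338
Step 4: Primal residual = |-0.2612 - 1.8916| = 2.1528


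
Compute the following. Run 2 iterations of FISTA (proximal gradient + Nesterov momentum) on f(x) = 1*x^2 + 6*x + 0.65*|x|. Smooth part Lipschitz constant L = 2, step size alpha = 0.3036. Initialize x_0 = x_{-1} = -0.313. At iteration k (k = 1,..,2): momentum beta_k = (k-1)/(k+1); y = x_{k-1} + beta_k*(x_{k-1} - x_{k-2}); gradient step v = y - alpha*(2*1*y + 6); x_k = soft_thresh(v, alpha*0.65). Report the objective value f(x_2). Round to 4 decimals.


FISTA on f(x) = 1*x^2 + 6*x + 0.65*|x|
L = 2, alpha = 0.3036
Iteration 1: beta = 0.0, y = -0.313 + 0.0*(-0.313 + 0.313) = -0.313
  grad(y) = 5.374, v = y - alpha*grad = -1.9445
  prox(v) = soft_thresh(-1.9445, 0.1973) = -1.7472
Iteration 2: beta = 0.3333, y = -1.7472 + 0.3333*(-1.7472 + 0.313) = -2.2253
  grad(y) = 1.5494, v = y - alpha*grad = -2.6957
  prox(v) = soft_thresh(-2.6957, 0.1973) = -2.4983
f(x_2) = 1*(-2.4983)^2 + 6*(-2.4983) + 0.65*|-2.4983| = -7.1244


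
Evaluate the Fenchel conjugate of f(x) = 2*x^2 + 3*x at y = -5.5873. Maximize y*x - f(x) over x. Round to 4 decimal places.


f*(y) = sup_x {y*x - a*x^2 - b*x} = sup_x {(y-b)*x - a*x^2}
FOC: (y - b) - 2a*x = 0 => x* = (y - b)/(2a)
x* = (-5.5873 - 3)/(2*2) = -2.1468
f*(-5.5873) = (y-b)^2/(4a) = (-5.5873 - 3)^2/(4*2)
= 73.7417/8 = 9.2177


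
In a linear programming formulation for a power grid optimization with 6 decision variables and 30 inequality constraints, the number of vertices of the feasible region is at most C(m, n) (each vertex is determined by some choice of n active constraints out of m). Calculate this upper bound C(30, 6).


Each vertex corresponds to some choice of n active constraints out of m, so the number of vertices is at most C(m, n) = m! / (n!(m-n)!).
m = 30, n = 6
Numerator: 30 * 29 * 28 * 27 * 26 * 25
Denominator: 6! = 720
C(30, 6) = 593775


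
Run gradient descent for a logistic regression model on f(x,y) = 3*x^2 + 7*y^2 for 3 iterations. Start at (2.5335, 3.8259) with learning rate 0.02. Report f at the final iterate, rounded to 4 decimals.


Gradient descent on f(x,y) = 3*x^2 + 7*y^2.
Starting point: (2.5335, 3.8259), alpha = 0.02
Step 1: grad_x = 2*3*2.5335 = 15.201, grad_y = 2*7*3.8259 = 53.5626
  x_1 = 2.5335 - 0.02*15.201 = 2.2295
  y_1 = 3.8259 - 0.02*53.5626 = 2.7546
Step 2: grad_x = 2*3*2.2295 = 13.3769, grad_y = 2*7*2.7546 = 38.5651
  x_2 = 2.2295 - 0.02*13.3769 = 1.9619
  y_2 = 2.7546 - 0.02*38.5651 = 1.9833
Step 3: grad_x = 2*3*1.9619 = 11.7717, grad_y = 2*7*1.9833 = 27.7669
  x_3 = 1.9619 - 0.02*11.7717 = 1.7265
  y_3 = 1.9833 - 0.02*27.7669 = 1.428
f(1.7265, 1.428) = 3*1.7265^2 + 7*1.428^2 = 23.217


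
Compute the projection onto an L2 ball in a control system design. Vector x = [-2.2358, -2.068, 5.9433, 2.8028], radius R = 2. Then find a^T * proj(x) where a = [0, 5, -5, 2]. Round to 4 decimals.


Step 1: Compute ||x|| (intermediates to 6 decimals).
||x|| = sqrt((-2.2358)^2 + (-2.068)^2 + 5.9433^2 + 2.8028^2) = 7.242508
Step 2: Project.
Since ||x|| > R, scale = R/||x|| = 2/7.242508 = 0.276147, proj(x) = scale * x
proj(x) = [-0.617409, -0.571072, 1.641224, 0.773985]
Step 3: Dot product.
a^T * proj(x) = 0*(-0.617409) + 5*(-0.571072) - 5*1.641224 + 2*0.773985 = -9.5135


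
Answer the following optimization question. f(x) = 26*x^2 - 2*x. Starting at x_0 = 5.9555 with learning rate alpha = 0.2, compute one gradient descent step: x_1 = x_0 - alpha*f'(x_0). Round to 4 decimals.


We compute the gradient at x_0 and apply the update.
f'(x) = 52*x - 2
f'(5.9555) = 52*5.9555 - 2 = 307.686
x_1 = 5.9555 - 0.2*307.686 = -55.5817


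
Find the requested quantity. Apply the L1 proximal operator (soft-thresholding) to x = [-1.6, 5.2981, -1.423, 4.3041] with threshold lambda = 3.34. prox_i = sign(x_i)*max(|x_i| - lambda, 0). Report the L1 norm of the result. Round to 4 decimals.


Soft-thresholding with lambda = 3.34:
prox(-1.6) = sign(-1.6)*max(|-1.6| - 3.34, 0) = 0.0
prox(5.2981) = sign(5.2981)*max(|5.2981| - 3.34, 0) = 1.9581
prox(-1.423) = sign(-1.423)*max(|-1.423| - 3.34, 0) = 0.0
prox(4.3041) = sign(4.3041)*max(|4.3041| - 3.34, 0) = 0.9641
prox(x) = [0.0, 1.9581, 0.0, 0.9641]
||prox(x)||_1 = 0.0 + 1.9581 + 0.0 + 0.9641 = 2.9222


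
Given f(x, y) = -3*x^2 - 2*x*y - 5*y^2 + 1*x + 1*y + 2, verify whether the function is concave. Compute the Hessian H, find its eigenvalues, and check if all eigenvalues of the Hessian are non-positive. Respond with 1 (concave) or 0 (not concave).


The Hessian of f(x,y) = -3*x^2 - 2*x*y - 5*y^2 + 1*x + 1*y + 2 is:
H = [[-6, -2], [-2, -10]]
Trace = -6 - 10 = -16
Determinant = -6*-10 - (-2)^2 = 56
Discriminant = (-16)^2 - 4*56 = 32.0
Eigenvalues: lambda_1 = -10.8284, lambda_2 = -5.1716
The function is concave.

1


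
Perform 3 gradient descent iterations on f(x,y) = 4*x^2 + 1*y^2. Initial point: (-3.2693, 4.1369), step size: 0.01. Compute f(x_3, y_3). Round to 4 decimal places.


Gradient descent on f(x,y) = 4*x^2 + 1*y^2.
Starting point: (-3.2693, 4.1369), alpha = 0.01
Step 1: grad_x = 2*4*-3.2693 = -26.1544, grad_y = 2*1*4.1369 = 8.2738
  x_1 = -3.2693 - 0.01*-26.1544 = -3.0078
  y_1 = 4.1369 - 0.01*8.2738 = 4.0542
Step 2: grad_x = 2*4*-3.0078 = -24.062, grad_y = 2*1*4.0542 = 8.1083
  x_2 = -3.0078 - 0.01*-24.062 = -2.7671
  y_2 = 4.0542 - 0.01*8.1083 = 3.9731
Step 3: grad_x = 2*4*-2.7671 = -22.1371, grad_y = 2*1*3.9731 = 7.9462
  x_3 = -2.7671 - 0.01*-22.1371 = -2.5458
  y_3 = 3.9731 - 0.01*7.9462 = 3.8936
f(-2.5458, 3.8936) = 4*(-2.5458)^2 + 1*3.8936^2 = 41.0839


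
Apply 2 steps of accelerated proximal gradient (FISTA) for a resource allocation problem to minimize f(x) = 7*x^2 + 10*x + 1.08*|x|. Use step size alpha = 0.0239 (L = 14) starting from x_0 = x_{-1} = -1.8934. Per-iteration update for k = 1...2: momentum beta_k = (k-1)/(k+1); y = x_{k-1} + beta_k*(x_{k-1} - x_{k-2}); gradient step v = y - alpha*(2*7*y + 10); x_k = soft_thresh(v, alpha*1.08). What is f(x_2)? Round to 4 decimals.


FISTA on f(x) = 7*x^2 + 10*x + 1.08*|x|
L = 14, alpha = 0.0239
Iteration 1: beta = 0.0, y = -1.8934 + 0.0*(-1.8934 + 1.8934) = -1.8934
  grad(y) = -16.5076, v = y - alpha*grad = -1.4989
  prox(v) = soft_thresh(-1.4989, 0.0258) = -1.4731
Iteration 2: beta = 0.3333, y = -1.4731 + 0.3333*(-1.4731 + 1.8934) = -1.3329
  grad(y) = -8.6612, v = y - alpha*grad = -1.1259
  prox(v) = soft_thresh(-1.1259, 0.0258) = -1.1001
f(x_2) = 7*(-1.1001)^2 + 10*(-1.1001) + 1.08*|-1.1001| = -1.3412


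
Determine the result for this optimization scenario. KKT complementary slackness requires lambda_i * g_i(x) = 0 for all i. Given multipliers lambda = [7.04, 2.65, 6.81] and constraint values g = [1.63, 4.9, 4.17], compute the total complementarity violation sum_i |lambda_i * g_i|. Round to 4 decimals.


KKT complementary slackness check:
lambda_1 * g_1 = 7.04 * 1.63 = 11.4752
lambda_2 * g_2 = 2.65 * 4.9 = 12.985
lambda_3 * g_3 = 6.81 * 4.17 = 28.3977
Total violation = 11.4752 + 12.985 + 28.3977 = 52.8579


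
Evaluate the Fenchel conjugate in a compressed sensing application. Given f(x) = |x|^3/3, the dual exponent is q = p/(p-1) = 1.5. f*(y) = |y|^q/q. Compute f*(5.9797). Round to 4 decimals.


The conjugate exponent q satisfies 1/p + 1/q = 1.
p = 3, so q = 3/(3 - 1) = 1.5
|y|^q = 5.9797^1.5 = 14.6224
f*(5.9797) = 14.6224 / 1.5 = 9.7483


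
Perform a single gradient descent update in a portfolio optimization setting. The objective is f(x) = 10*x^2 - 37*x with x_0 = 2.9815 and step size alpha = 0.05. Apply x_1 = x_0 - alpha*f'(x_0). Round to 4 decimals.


We compute the gradient at x_0 and apply the update.
f'(x) = 20*x - 37
f'(2.9815) = 20*2.9815 - 37 = 22.63
x_1 = 2.9815 - 0.05*22.63 = 1.85


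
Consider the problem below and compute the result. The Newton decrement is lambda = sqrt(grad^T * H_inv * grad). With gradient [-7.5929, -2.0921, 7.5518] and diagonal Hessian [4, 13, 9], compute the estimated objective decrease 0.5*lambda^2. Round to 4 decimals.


Step 1: H is diagonal, so H^(-1) * g = [-1.8982, -0.1609, 0.8391].
Step 2: g^T H^(-1) g = sum_i g_i^2 / H_ii
  = (-7.5929)^2/4 + (-2.0921)^2/13 + (7.5518)^2/9
  = 14.413 + 0.3367 + 6.3366 = 21.0863
Step 3: Objective decrease = 0.5 * g^T H^(-1) g = 10.5432


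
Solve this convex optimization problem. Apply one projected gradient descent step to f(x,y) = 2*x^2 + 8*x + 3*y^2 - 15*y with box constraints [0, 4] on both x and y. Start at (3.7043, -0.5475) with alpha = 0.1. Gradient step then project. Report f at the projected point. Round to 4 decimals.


Step 1: Compute gradient at (3.7043, -0.5475).
grad_x = 2*2*3.7043 + 8 = 22.8172
grad_y = 2*3*-0.5475 - 15 = -18.285
Step 2: Gradient step.
x_raw = 3.7043 - 0.1*22.8172 = 1.4226
y_raw = -0.5475 - 0.1*-18.285 = 1.281
Step 3: Project onto [0, 4].
x_proj = clip(1.4226) = 1.4226
y_proj = clip(1.281) = 1.281
Step 4: Evaluate f.
f(1.4226, 1.281) = 1.136


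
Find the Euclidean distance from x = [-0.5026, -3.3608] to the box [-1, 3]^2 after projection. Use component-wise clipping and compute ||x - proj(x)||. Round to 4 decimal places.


Project each component onto [-1, 3].
clip(-0.5026) = -0.5026, clip(-3.3608) = -1.0
Projection = [-0.5026, -1.0]
Squared diffs: [0.0, 5.5734]
Distance = sqrt(5.5734) = 2.3608


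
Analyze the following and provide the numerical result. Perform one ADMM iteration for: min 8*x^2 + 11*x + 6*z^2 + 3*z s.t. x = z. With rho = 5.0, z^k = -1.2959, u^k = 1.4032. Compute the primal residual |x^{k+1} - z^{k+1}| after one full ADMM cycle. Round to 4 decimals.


ADMM iteration with rho = 5.0, z^k = -1.2959, u^k = 1.4032
Step 1: x-update.
Minimize 8*x^2 + 11*x + (5.0/2)*(x + 1.2959 + 1.4032)^2
FOC: (2*8 + 5.0)*x = -11 + 5.0*(-1.2959 - 1.4032)
x^{k+1} = -1.1665
Step 2: z-update.
Minimize 6*z^2 + 3*z + (5.0/2)*(-1.1665 - z + 1.4032)^2
FOC: (2*6 + 5.0)*z = -3 + 5.0*(-1.1665 + 1.4032)
z^{k+1} = -0.1068
Step 3: u-update.
u^{k+1} = 1.4032 - 1.1665 + 0.1068 = 0.3436
Step 4: Primal residual = |-1.1665 + 0.1068| = 1.0596


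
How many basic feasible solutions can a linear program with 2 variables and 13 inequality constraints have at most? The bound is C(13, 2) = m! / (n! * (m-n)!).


Each vertex corresponds to some choice of n active constraints out of m, so the number of vertices is at most C(m, n) = m! / (n!(m-n)!).
m = 13, n = 2
Numerator: 13 * 12
Denominator: 2! = 2
C(13, 2) = 78


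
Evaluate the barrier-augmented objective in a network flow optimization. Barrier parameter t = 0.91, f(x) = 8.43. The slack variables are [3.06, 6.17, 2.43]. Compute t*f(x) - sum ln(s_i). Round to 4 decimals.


Step 1: Compute log-barrier.
ln values: [1.1184, 1.8197, 0.8879]
phi = -(1.1184 + 1.8197 + 0.8879) = -3.826
Step 2: Compute augmented objective.
t*f(x) = 0.91*8.43 = 7.6713
Total = 7.6713 - 3.826 = 3.8453


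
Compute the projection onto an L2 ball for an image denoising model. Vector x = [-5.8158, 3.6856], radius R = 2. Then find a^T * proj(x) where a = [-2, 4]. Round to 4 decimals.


Step 1: Compute ||x|| (intermediates to 6 decimals).
||x|| = sqrt((-5.8158)^2 + 3.6856^2) = 6.885287
Step 2: Project.
Since ||x|| > R, scale = R/||x|| = 2/6.885287 = 0.290474, proj(x) = scale * x
proj(x) = [-1.689339, 1.070571]
Step 3: Dot product.
a^T * proj(x) = -2*(-1.689339) + 4*1.070571 = 7.661


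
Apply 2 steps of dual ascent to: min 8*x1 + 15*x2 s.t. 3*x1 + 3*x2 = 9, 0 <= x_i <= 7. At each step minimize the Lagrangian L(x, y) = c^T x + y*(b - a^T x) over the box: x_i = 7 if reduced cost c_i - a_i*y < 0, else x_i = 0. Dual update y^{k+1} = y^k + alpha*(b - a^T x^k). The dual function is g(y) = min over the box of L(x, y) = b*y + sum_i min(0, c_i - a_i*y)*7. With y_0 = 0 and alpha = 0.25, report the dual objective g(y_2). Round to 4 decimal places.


Dual ascent for LP: min 8*x1 + 15*x2, 3*x1 + 3*x2 = 9, 0 <= x_i <= 7
Step 1: y^k = 0.0, reduced costs: (8.0, 15.0)
  x^k = (0.0, 0.0), subgradient = b - a^T x = 9.0
  y^{k+1} = 0.0 + 0.25*9.0 = 2.25
Step 2: y^k = 2.25, reduced costs: (1.25, 8.25)
  x^k = (0.0, 0.0), subgradient = b - a^T x = 9.0
  y^{k+1} = 2.25 + 0.25*9.0 = 4.5
Dual objective at y_2 = 4.5: reduced costs (-5.5, 1.5), box minimizer x = (7.0, 0.0)
g(y_2) = b*y + (c1 - a1*y)*x1 + (c2 - a2*y)*x2 = 9*4.5 + (-5.5)*7.0 + 1.5*0.0 = 40.5 - 38.5 + 0.0 = 2.0


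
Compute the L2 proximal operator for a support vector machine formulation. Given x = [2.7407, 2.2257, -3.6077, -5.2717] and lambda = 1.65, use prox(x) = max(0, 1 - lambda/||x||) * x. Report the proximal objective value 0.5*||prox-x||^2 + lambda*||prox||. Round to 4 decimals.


Step 1: Compute ||x||.
||x|| = 7.2987
Step 2: Compute scaling factor.
scale = max(0, 1 - 1.65/7.2987) = 0.7739
Step 3: prox(x) = [2.1211, 1.7225, -2.7921, -4.0799]
||prox(x)|| = 5.6487
Step 4: Proximal objective.
0.5*||prox-x||^2 = 1.3613
lambda*||prox|| = 9.3204
Total = 10.6817


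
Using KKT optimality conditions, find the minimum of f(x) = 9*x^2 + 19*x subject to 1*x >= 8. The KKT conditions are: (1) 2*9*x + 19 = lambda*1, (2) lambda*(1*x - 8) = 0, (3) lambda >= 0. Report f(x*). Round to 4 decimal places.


Step 1: Try lambda = 0 (constraint inactive).
x_unc = -19/(2*9) = -1.0556
Check: 1*-1.0556 = -1.0556 < 8 -- violated!
Step 2: Constraint must be active: 1*x = 8
x* = 8/1 = 8.0
lambda = (2*9*8.0 + 19)/1 = 163.0
Step 3: Compute optimal value.
f(x*) = 9*8.0^2 + 19*8.0 = 728.0


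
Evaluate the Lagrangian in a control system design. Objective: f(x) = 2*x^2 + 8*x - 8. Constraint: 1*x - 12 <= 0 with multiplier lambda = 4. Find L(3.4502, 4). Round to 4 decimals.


Step 1: Evaluate f(x).
f(3.4502) = 2*3.4502^2 + 8*3.4502 - 8 = 43.4094
Step 2: Evaluate g(x).
g(3.4502) = 1*3.4502 - 12 = -8.5498
Step 3: Compute Lagrangian.
L = 43.4094 + 4*-8.5498 = 9.2102


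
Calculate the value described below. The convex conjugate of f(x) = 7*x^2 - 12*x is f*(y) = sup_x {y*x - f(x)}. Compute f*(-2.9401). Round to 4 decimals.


f*(y) = sup_x {y*x - a*x^2 - b*x} = sup_x {(y-b)*x - a*x^2}
FOC: (y - b) - 2a*x = 0 => x* = (y - b)/(2a)
x* = (-2.9401 + 12)/(2*7) = 0.6471
f*(-2.9401) = (y-b)^2/(4a) = (-2.9401 + 12)^2/(4*7)
= 82.0818/28 = 2.9315


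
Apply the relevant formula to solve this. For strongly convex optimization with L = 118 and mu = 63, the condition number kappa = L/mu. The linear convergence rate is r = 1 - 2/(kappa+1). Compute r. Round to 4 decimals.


Step 1: Compute the condition number.
kappa = L/mu = 118/63 = 1.873
Step 2: Compute the convergence rate.
r = 1 - 2/(kappa + 1) = 1 - 2*mu/(L + mu) = (L - mu)/(L + mu) = 55/181 = 0.3039


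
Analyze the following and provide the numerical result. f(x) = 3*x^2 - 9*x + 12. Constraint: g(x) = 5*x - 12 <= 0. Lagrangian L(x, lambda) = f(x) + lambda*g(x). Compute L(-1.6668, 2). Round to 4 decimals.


Step 1: Evaluate f(x).
f(-1.6668) = 3*(-1.6668)^2 - 9*(-1.6668) + 12 = 35.3359
Step 2: Evaluate g(x).
g(-1.6668) = 5*-1.6668 - 12 = -20.334
Step 3: Compute Lagrangian.
L = 35.3359 + 2*-20.334 = -5.3321


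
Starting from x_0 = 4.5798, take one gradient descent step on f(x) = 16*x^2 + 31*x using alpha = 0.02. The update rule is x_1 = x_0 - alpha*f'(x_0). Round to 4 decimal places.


We compute the gradient at x_0 and apply the update.
f'(x) = 32*x + 31
f'(4.5798) = 32*4.5798 + 31 = 177.5536
x_1 = 4.5798 - 0.02*177.5536 = 1.0287


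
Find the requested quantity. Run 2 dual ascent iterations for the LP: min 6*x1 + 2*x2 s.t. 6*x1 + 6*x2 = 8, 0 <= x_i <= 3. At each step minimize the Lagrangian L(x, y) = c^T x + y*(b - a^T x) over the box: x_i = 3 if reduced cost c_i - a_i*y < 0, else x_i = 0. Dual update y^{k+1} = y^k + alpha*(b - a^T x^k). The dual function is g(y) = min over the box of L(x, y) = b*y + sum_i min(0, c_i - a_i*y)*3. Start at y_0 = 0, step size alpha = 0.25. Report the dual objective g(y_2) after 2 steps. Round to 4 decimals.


Dual ascent for LP: min 6*x1 + 2*x2, 6*x1 + 6*x2 = 8, 0 <= x_i <= 3
Step 1: y^k = 0.0, reduced costs: (6.0, 2.0)
  x^k = (0.0, 0.0), subgradient = b - a^T x = 8.0
  y^{k+1} = 0.0 + 0.25*8.0 = 2.0
Step 2: y^k = 2.0, reduced costs: (-6.0, -10.0)
  x^k = (3.0, 3.0), subgradient = b - a^T x = -28.0
  y^{k+1} = 2.0 + 0.25*-28.0 = -5.0
Dual objective at y_2 = -5.0: reduced costs (36.0, 32.0), box minimizer x = (0.0, 0.0)
g(y_2) = b*y + (c1 - a1*y)*x1 + (c2 - a2*y)*x2 = 8*(-5.0) + 36.0*0.0 + 32.0*0.0 = -40.0 + 0.0 + 0.0 = -40.0


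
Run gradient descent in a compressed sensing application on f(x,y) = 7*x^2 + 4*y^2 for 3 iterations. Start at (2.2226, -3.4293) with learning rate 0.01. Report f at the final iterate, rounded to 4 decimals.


Gradient descent on f(x,y) = 7*x^2 + 4*y^2.
Starting point: (2.2226, -3.4293), alpha = 0.01
Step 1: grad_x = 2*7*2.2226 = 31.1164, grad_y = 2*4*-3.4293 = -27.4344
  x_1 = 2.2226 - 0.01*31.1164 = 1.9114
  y_1 = -3.4293 - 0.01*-27.4344 = -3.155
Step 2: grad_x = 2*7*1.9114 = 26.7601, grad_y = 2*4*-3.155 = -25.2396
  x_2 = 1.9114 - 0.01*26.7601 = 1.6438
  y_2 = -3.155 - 0.01*-25.2396 = -2.9026
Step 3: grad_x = 2*7*1.6438 = 23.0137, grad_y = 2*4*-2.9026 = -23.2205
  x_3 = 1.6438 - 0.01*23.0137 = 1.4137
  y_3 = -2.9026 - 0.01*-23.2205 = -2.6704
f(1.4137, -2.6704) = 7*1.4137^2 + 4*(-2.6704)^2 = 42.513


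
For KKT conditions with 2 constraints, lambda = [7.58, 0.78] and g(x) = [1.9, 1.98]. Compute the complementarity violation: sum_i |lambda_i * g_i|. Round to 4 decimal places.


KKT complementary slackness check:
lambda_1 * g_1 = 7.58 * 1.9 = 14.402
lambda_2 * g_2 = 0.78 * 1.98 = 1.5444
Total violation = 14.402 + 1.5444 = 15.9464


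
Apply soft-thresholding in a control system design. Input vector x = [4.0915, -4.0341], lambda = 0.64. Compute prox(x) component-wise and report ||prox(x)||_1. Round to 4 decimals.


Soft-thresholding with lambda = 0.64:
prox(4.0915) = sign(4.0915)*max(|4.0915| - 0.64, 0) = 3.4515
prox(-4.0341) = sign(-4.0341)*max(|-4.0341| - 0.64, 0) = -3.3941
prox(x) = [3.4515, -3.3941]
||prox(x)||_1 = 3.4515 + 3.3941 = 6.8456


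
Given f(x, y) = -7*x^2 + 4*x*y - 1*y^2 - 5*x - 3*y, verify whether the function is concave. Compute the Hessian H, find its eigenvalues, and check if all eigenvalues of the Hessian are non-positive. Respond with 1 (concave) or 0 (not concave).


The Hessian of f(x,y) = -7*x^2 + 4*x*y - 1*y^2 - 5*x - 3*y is:
H = [[-14, 4], [4, -2]]
Trace = -14 - 2 = -16
Determinant = -14*-2 - (4)^2 = 12
Discriminant = (-16)^2 - 4*12 = 208.0
Eigenvalues: lambda_1 = -15.2111, lambda_2 = -0.7889
The function is concave.

1


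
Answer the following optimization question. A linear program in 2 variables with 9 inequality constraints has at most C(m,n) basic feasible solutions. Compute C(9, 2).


Each vertex corresponds to some choice of n active constraints out of m, so the number of vertices is at most C(m, n) = m! / (n!(m-n)!).
m = 9, n = 2
Numerator: 9 * 8
Denominator: 2! = 2
C(9, 2) = 36


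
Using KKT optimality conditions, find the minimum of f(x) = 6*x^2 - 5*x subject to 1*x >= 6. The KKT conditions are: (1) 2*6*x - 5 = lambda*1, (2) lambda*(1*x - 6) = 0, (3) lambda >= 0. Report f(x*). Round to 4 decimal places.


Step 1: Try lambda = 0 (constraint inactive).
x_unc = 5/(2*6) = 0.4167
Check: 1*0.4167 = 0.4167 < 6 -- violated!
Step 2: Constraint must be active: 1*x = 6
x* = 6/1 = 6.0
lambda = (2*6*6.0 - 5)/1 = 67.0
Step 3: Compute optimal value.
f(x*) = 6*6.0^2 - 5*6.0 = 186.0


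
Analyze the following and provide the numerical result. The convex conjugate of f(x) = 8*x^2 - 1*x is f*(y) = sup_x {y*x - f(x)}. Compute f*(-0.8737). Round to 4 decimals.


f*(y) = sup_x {y*x - a*x^2 - b*x} = sup_x {(y-b)*x - a*x^2}
FOC: (y - b) - 2a*x = 0 => x* = (y - b)/(2a)
x* = (-0.8737 + 1)/(2*8) = 0.0079
f*(-0.8737) = (y-b)^2/(4a) = (-0.8737 + 1)^2/(4*8)
= 0.016/32 = 0.0005


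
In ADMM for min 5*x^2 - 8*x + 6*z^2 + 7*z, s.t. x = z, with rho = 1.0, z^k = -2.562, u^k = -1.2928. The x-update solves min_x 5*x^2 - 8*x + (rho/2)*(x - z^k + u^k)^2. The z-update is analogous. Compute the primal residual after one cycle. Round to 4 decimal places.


ADMM iteration with rho = 1.0, z^k = -2.562, u^k = -1.2928
Step 1: x-update.
Minimize 5*x^2 - 8*x + (1.0/2)*(x + 2.562 - 1.2928)^2
FOC: (2*5 + 1.0)*x = 8 + 1.0*(-2.562 + 1.2928)
x^{k+1} = 0.6119
Step 2: z-update.
Minimize 6*z^2 + 7*z + (1.0/2)*(0.6119 - z - 1.2928)^2
FOC: (2*6 + 1.0)*z = -7 + 1.0*(0.6119 - 1.2928)
z^{k+1} = -0.5908
Step 3: u-update.
u^{k+1} = -1.2928 + 0.6119 + 0.5908 = -0.0901
Step 4: Primal residual = |0.6119 + 0.5908| = 1.2027


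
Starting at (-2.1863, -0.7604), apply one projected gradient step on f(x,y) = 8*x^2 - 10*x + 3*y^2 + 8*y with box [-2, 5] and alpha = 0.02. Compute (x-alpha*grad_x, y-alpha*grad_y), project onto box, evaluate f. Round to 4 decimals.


Step 1: Compute gradient at (-2.1863, -0.7604).
grad_x = 2*8*-2.1863 - 10 = -44.9808
grad_y = 2*3*-0.7604 + 8 = 3.4376
Step 2: Gradient step.
x_raw = -2.1863 - 0.02*-44.9808 = -1.2867
y_raw = -0.7604 - 0.02*3.4376 = -0.8292
Step 3: Project onto [-2, 5].
x_proj = clip(-1.2867) = -1.2867
y_proj = clip(-0.8292) = -0.8292
Step 4: Evaluate f.
f(-1.2867, -0.8292) = 21.5405


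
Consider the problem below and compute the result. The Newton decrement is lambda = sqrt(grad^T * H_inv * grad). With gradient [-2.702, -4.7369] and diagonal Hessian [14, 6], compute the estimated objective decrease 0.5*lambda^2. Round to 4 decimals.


Step 1: H is diagonal, so H^(-1) * g = [-0.193, -0.7895].
Step 2: g^T H^(-1) g = sum_i g_i^2 / H_ii
  = (-2.702)^2/14 + (-4.7369)^2/6
  = 0.5215 + 3.7397 = 4.2612
Step 3: Objective decrease = 0.5 * g^T H^(-1) g = 2.1306


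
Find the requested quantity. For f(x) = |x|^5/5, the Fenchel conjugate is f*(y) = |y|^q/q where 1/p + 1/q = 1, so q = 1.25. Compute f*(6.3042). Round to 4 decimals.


The conjugate exponent q satisfies 1/p + 1/q = 1.
p = 5, so q = 5/(5 - 1) = 1.25
|y|^q = 6.3042^1.25 = 9.9894
f*(6.3042) = 9.9894 / 1.25 = 7.9915


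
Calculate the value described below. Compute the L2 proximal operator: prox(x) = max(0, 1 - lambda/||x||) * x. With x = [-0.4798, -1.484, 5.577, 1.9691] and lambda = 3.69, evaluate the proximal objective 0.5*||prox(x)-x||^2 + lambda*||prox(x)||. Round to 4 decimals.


Step 1: Compute ||x||.
||x|| = 6.1166
Step 2: Compute scaling factor.
scale = max(0, 1 - 3.69/6.1166) = 0.3967
Step 3: prox(x) = [-0.1903, -0.5887, 2.2125, 0.7812]
||prox(x)|| = 2.4266
Step 4: Proximal objective.
0.5*||prox-x||^2 = 6.8081
lambda*||prox|| = 8.9542
Total = 15.7622


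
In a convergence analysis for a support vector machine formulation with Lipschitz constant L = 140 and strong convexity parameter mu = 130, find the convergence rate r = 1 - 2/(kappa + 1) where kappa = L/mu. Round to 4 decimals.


Step 1: Compute the condition number.
kappa = L/mu = 140/130 = 1.0769
Step 2: Compute the convergence rate.
r = 1 - 2/(kappa + 1) = 1 - 2*mu/(L + mu) = (L - mu)/(L + mu) = 10/270 = 0.037


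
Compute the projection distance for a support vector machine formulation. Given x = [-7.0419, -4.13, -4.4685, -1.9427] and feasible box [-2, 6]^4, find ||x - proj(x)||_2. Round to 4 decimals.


Project each component onto [-2, 6].
clip(-7.0419) = -2.0, clip(-4.13) = -2.0, clip(-4.4685) = -2.0, clip(-1.9427) = -1.9427
Projection = [-2.0, -2.0, -2.0, -1.9427]
Squared diffs: [25.4208, 4.5369, 6.0935, 0.0]
Distance = sqrt(36.0512) = 6.0043


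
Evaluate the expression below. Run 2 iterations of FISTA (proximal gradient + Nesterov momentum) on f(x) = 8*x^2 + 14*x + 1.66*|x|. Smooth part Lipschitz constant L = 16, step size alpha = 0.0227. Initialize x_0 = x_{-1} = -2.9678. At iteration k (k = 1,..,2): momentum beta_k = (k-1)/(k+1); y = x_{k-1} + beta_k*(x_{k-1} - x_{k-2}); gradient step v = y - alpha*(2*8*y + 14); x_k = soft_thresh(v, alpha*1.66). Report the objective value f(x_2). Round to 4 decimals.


FISTA on f(x) = 8*x^2 + 14*x + 1.66*|x|
L = 16, alpha = 0.0227
Iteration 1: beta = 0.0, y = -2.9678 + 0.0*(-2.9678 + 2.9678) = -2.9678
  grad(y) = -33.4848, v = y - alpha*grad = -2.2077
  prox(v) = soft_thresh(-2.2077, 0.0377) = -2.17
Iteration 2: beta = 0.3333, y = -2.17 + 0.3333*(-2.17 + 2.9678) = -1.9041
  grad(y) = -16.4653, v = y - alpha*grad = -1.5303
  prox(v) = soft_thresh(-1.5303, 0.0377) = -1.4926
f(x_2) = 8*(-1.4926)^2 + 14*(-1.4926) + 1.66*|-1.4926| = -0.5954


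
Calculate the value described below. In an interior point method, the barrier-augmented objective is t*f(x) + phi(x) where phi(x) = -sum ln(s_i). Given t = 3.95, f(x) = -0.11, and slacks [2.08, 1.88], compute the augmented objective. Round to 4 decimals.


Step 1: Compute log-barrier.
ln values: [0.7324, 0.6313]
phi = -(0.7324 + 0.6313) = -1.3636
Step 2: Compute augmented objective.
t*f(x) = 3.95*-0.11 = -0.4345
Total = -0.4345 - 1.3636 = -1.7981


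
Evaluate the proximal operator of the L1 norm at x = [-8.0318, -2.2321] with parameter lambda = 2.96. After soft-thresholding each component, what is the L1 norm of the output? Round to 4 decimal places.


Soft-thresholding with lambda = 2.96:
prox(-8.0318) = sign(-8.0318)*max(|-8.0318| - 2.96, 0) = -5.0718
prox(-2.2321) = sign(-2.2321)*max(|-2.2321| - 2.96, 0) = 0.0
prox(x) = [-5.0718, 0.0]
||prox(x)||_1 = 5.0718 + 0.0 = 5.0718


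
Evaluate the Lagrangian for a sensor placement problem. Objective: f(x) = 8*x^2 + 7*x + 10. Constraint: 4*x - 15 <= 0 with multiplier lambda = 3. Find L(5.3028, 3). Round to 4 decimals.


Step 1: Evaluate f(x).
f(5.3028) = 8*5.3028^2 + 7*5.3028 + 10 = 272.0771
Step 2: Evaluate g(x).
g(5.3028) = 4*5.3028 - 15 = 6.2112
Step 3: Compute Lagrangian.
L = 272.0771 + 3*6.2112 = 290.7107


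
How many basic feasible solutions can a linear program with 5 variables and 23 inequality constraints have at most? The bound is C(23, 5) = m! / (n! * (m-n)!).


Each vertex corresponds to some choice of n active constraints out of m, so the number of vertices is at most C(m, n) = m! / (n!(m-n)!).
m = 23, n = 5
Numerator: 23 * 22 * 21 * 20 * 19
Denominator: 5! = 120
C(23, 5) = 33649


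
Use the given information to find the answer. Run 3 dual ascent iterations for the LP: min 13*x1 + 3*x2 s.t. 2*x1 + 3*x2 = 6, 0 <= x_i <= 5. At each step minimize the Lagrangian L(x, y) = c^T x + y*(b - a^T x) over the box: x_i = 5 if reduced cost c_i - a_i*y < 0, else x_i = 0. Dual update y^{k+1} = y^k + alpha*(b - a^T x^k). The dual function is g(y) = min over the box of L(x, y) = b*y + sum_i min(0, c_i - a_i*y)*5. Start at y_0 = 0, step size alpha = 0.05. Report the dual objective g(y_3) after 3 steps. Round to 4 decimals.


Dual ascent for LP: min 13*x1 + 3*x2, 2*x1 + 3*x2 = 6, 0 <= x_i <= 5
Step 1: y^k = 0.0, reduced costs: (13.0, 3.0)
  x^k = (0.0, 0.0), subgradient = b - a^T x = 6.0
  y^{k+1} = 0.0 + 0.05*6.0 = 0.3
Step 2: y^k = 0.3, reduced costs: (12.4, 2.1)
  x^k = (0.0, 0.0), subgradient = b - a^T x = 6.0
  y^{k+1} = 0.3 + 0.05*6.0 = 0.6
Step 3: y^k = 0.6, reduced costs: (11.8, 1.2)
  x^k = (0.0, 0.0), subgradient = b - a^T x = 6.0
  y^{k+1} = 0.6 + 0.05*6.0 = 0.9
Dual objective at y_3 = 0.9: reduced costs (11.2, 0.3), box minimizer x = (0.0, 0.0)
g(y_3) = b*y + (c1 - a1*y)*x1 + (c2 - a2*y)*x2 = 6*0.9 + 11.2*0.0 + 0.3*0.0 = 5.4 + 0.0 + 0.0 = 5.4


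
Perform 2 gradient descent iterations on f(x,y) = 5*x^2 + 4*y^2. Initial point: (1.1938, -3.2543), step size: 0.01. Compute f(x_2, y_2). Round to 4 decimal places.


Gradient descent on f(x,y) = 5*x^2 + 4*y^2.
Starting point: (1.1938, -3.2543), alpha = 0.01
Step 1: grad_x = 2*5*1.1938 = 11.938, grad_y = 2*4*-3.2543 = -26.0344
  x_1 = 1.1938 - 0.01*11.938 = 1.0744
  y_1 = -3.2543 - 0.01*-26.0344 = -2.994
Step 2: grad_x = 2*5*1.0744 = 10.7442, grad_y = 2*4*-2.994 = -23.9516
  x_2 = 1.0744 - 0.01*10.7442 = 0.967
  y_2 = -2.994 - 0.01*-23.9516 = -2.7544
f(0.967, -2.7544) = 5*0.967^2 + 4*(-2.7544)^2 = 35.023


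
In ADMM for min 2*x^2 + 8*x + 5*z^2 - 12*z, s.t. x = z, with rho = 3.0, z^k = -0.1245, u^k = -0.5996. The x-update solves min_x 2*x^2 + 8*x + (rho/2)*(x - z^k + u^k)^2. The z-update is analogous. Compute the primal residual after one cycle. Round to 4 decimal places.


ADMM iteration with rho = 3.0, z^k = -0.1245, u^k = -0.5996
Step 1: x-update.
Minimize 2*x^2 + 8*x + (3.0/2)*(x + 0.1245 - 0.5996)^2
FOC: (2*2 + 3.0)*x = -8 + 3.0*(-0.1245 + 0.5996)
x^{k+1} = -0.9392
Step 2: z-update.
Minimize 5*z^2 - 12*z + (3.0/2)*(-0.9392 - z - 0.5996)^2
FOC: (2*5 + 3.0)*z = 12 + 3.0*(-0.9392 - 0.5996)
z^{k+1} = 0.568
Step 3: u-update.
u^{k+1} = -0.5996 - 0.9392 - 0.568 = -2.1068
Step 4: Primal residual = |-0.9392 - 0.568| = 1.5072
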